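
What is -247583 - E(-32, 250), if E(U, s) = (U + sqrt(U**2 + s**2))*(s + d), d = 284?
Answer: -230495 - 1068*sqrt(15881) ≈ -3.6508e+5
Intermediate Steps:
E(U, s) = (284 + s)*(U + sqrt(U**2 + s**2)) (E(U, s) = (U + sqrt(U**2 + s**2))*(s + 284) = (U + sqrt(U**2 + s**2))*(284 + s) = (284 + s)*(U + sqrt(U**2 + s**2)))
-247583 - E(-32, 250) = -247583 - (284*(-32) + 284*sqrt((-32)**2 + 250**2) - 32*250 + 250*sqrt((-32)**2 + 250**2)) = -247583 - (-9088 + 284*sqrt(1024 + 62500) - 8000 + 250*sqrt(1024 + 62500)) = -247583 - (-9088 + 284*sqrt(63524) - 8000 + 250*sqrt(63524)) = -247583 - (-9088 + 284*(2*sqrt(15881)) - 8000 + 250*(2*sqrt(15881))) = -247583 - (-9088 + 568*sqrt(15881) - 8000 + 500*sqrt(15881)) = -247583 - (-17088 + 1068*sqrt(15881)) = -247583 + (17088 - 1068*sqrt(15881)) = -230495 - 1068*sqrt(15881)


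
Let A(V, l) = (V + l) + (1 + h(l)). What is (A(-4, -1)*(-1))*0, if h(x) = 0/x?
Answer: 0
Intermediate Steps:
h(x) = 0
A(V, l) = 1 + V + l (A(V, l) = (V + l) + (1 + 0) = (V + l) + 1 = 1 + V + l)
(A(-4, -1)*(-1))*0 = ((1 - 4 - 1)*(-1))*0 = -4*(-1)*0 = 4*0 = 0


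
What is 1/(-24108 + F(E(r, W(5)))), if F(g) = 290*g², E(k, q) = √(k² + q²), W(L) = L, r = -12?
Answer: 1/24902 ≈ 4.0157e-5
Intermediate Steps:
1/(-24108 + F(E(r, W(5)))) = 1/(-24108 + 290*(√((-12)² + 5²))²) = 1/(-24108 + 290*(√(144 + 25))²) = 1/(-24108 + 290*(√169)²) = 1/(-24108 + 290*13²) = 1/(-24108 + 290*169) = 1/(-24108 + 49010) = 1/24902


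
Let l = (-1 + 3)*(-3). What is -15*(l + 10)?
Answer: -60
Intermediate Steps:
l = -6 (l = 2*(-3) = -6)
-15*(l + 10) = -15*(-6 + 10) = -15*4 = -60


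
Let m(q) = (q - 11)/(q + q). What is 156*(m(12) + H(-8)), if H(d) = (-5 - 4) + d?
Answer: -5291/2 ≈ -2645.5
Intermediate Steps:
H(d) = -9 + d
m(q) = (-11 + q)/(2*q) (m(q) = (-11 + q)/((2*q)) = (-11 + q)*(1/(2*q)) = (-11 + q)/(2*q))
156*(m(12) + H(-8)) = 156*((½)*(-11 + 12)/12 + (-9 - 8)) = 156*((½)*(1/12)*1 - 17) = 156*(1/24 - 17) = 156*(-407/24) = -5291/2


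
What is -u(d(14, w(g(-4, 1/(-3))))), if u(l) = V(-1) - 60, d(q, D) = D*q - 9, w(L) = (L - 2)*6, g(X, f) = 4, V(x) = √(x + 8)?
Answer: 60 - √7 ≈ 57.354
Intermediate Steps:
V(x) = √(8 + x)
w(L) = -12 + 6*L (w(L) = (-2 + L)*6 = -12 + 6*L)
d(q, D) = -9 + D*q
u(l) = -60 + √7 (u(l) = √(8 - 1) - 60 = √7 - 60 = -60 + √7)
-u(d(14, w(g(-4, 1/(-3))))) = -(-60 + √7) = 60 - √7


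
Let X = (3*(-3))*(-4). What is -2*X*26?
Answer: -1872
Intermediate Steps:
X = 36 (X = -9*(-4) = 36)
-2*X*26 = -2*36*26 = -72*26 = -1872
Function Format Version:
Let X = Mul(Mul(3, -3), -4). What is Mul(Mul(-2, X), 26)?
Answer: -1872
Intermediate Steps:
X = 36 (X = Mul(-9, -4) = 36)
Mul(Mul(-2, X), 26) = Mul(Mul(-2, 36), 26) = Mul(-72, 26) = -1872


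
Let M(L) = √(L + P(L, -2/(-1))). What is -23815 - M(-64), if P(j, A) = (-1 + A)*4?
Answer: -23815 - 2*I*√15 ≈ -23815.0 - 7.746*I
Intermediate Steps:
P(j, A) = -4 + 4*A
M(L) = √(4 + L) (M(L) = √(L + (-4 + 4*(-2/(-1)))) = √(L + (-4 + 4*(-2*(-1)))) = √(L + (-4 + 4*2)) = √(L + (-4 + 8)) = √(L + 4) = √(4 + L))
-23815 - M(-64) = -23815 - √(4 - 64) = -23815 - √(-60) = -23815 - 2*I*√15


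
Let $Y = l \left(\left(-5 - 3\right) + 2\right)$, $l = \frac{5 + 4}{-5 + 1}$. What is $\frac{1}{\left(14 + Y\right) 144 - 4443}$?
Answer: $- \frac{1}{483} \approx -0.0020704$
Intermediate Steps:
$l = - \frac{9}{4}$ ($l = \frac{9}{-4} = 9 \left(- \frac{1}{4}\right) = - \frac{9}{4} \approx -2.25$)
$Y = \frac{27}{2}$ ($Y = - \frac{9 \left(\left(-5 - 3\right) + 2\right)}{4} = - \frac{9 \left(-8 + 2\right)}{4} = \left(- \frac{9}{4}\right) \left(-6\right) = \frac{27}{2} \approx 13.5$)
$\frac{1}{\left(14 + Y\right) 144 - 4443} = \frac{1}{\left(14 + \frac{27}{2}\right) 144 - 4443} = \frac{1}{\frac{55}{2} \cdot 144 - 4443} = \frac{1}{3960 - 4443} = \frac{1}{-483} = - \frac{1}{483}$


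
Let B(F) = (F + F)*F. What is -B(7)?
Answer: -98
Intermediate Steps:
B(F) = 2*F**2 (B(F) = (2*F)*F = 2*F**2)
-B(7) = -2*7**2 = -2*49 = -1*98 = -98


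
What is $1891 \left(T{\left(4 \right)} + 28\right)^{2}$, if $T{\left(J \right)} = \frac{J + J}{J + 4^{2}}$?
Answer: $\frac{38130124}{25} \approx 1.5252 \cdot 10^{6}$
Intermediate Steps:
$T{\left(J \right)} = \frac{2 J}{16 + J}$ ($T{\left(J \right)} = \frac{2 J}{J + 16} = \frac{2 J}{16 + J}$)
$1891 \left(T{\left(4 \right)} + 28\right)^{2} = 1891 \left(2 \cdot 4 \frac{1}{16 + 4} + 28\right)^{2} = 1891 \left(2 \cdot 4 \cdot \frac{1}{20} + 28\right)^{2} = 1891 \left(\frac{2}{5} + 28\right)^{2} = 1891 \left(\frac{142}{5}\right)^{2} = 1891 \cdot \frac{20164}{25} = \frac{38130124}{25}$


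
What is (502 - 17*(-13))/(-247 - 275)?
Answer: -241/174 ≈ -1.3851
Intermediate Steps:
(502 - 17*(-13))/(-247 - 275) = (502 + 221)/(-522) = 723*(-1/522) = -241/174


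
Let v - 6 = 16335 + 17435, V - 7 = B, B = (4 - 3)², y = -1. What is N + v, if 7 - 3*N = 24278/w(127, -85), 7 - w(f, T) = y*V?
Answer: 1495747/45 ≈ 33239.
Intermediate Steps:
B = 1 (B = 1² = 1)
V = 8 (V = 7 + 1 = 8)
w(f, T) = 15 (w(f, T) = 7 - (-1)*8 = 7 - 1*(-8) = 7 + 8 = 15)
N = -24173/45 (N = 7/3 - 24278/(3*15) = 7/3 - ⅓*24278/15 = 7/3 - 24278/45 = -24173/45 ≈ -537.18)
v = 33776 (v = 6 + (16335 + 17435) = 6 + 33770 = 33776)
N + v = -24173/45 + 33776 = 1495747/45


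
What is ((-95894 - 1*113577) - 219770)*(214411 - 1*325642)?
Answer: 47744905671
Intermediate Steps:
((-95894 - 1*113577) - 219770)*(214411 - 1*325642) = ((-95894 - 113577) - 219770)*(214411 - 325642) = (-209471 - 219770)*(-111231) = -429241*(-111231) = 47744905671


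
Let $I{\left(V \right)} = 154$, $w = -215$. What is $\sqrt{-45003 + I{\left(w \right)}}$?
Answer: $i \sqrt{44849} \approx 211.78 i$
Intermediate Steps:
$\sqrt{-45003 + I{\left(w \right)}} = \sqrt{-45003 + 154} = \sqrt{-44849} = i \sqrt{44849}$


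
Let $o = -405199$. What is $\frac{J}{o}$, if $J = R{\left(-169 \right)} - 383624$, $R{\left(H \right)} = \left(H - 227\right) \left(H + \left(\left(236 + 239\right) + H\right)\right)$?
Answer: $\frac{437876}{405199} \approx 1.0806$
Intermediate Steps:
$R{\left(H \right)} = \left(-227 + H\right) \left(475 + 2 H\right)$ ($R{\left(H \right)} = \left(-227 + H\right) \left(H + \left(475 + H\right)\right) = \left(-227 + H\right) \left(475 + 2 H\right)$)
$J = -437876$ ($J = \left(-107825 + 2 \left(-169\right)^{2} + 21 \left(-169\right)\right) - 383624 = \left(-107825 + 2 \cdot 28561 - 3549\right) - 383624 = \left(-107825 + 57122 - 3549\right) - 383624 = -54252 - 383624 = -437876$)
$\frac{J}{o} = - \frac{437876}{-405199} = \left(-437876\right) \left(- \frac{1}{405199}\right) = \frac{437876}{405199}$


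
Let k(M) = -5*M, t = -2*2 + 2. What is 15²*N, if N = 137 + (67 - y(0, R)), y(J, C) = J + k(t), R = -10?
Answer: 43650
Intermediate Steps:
t = -2 (t = -4 + 2 = -2)
y(J, C) = 10 + J (y(J, C) = J - 5*(-2) = J + 10 = 10 + J)
N = 194 (N = 137 + (67 - (10 + 0)) = 137 + (67 - 1*10) = 137 + (67 - 10) = 137 + 57 = 194)
15²*N = 15²*194 = 225*194 = 43650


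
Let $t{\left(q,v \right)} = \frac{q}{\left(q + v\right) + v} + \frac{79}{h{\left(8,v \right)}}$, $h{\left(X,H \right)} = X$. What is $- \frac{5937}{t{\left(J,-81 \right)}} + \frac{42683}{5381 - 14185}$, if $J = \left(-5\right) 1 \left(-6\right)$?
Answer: $- \frac{1545313497}{2491532} \approx -620.23$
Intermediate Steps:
$J = 30$ ($J = \left(-5\right) \left(-6\right) = 30$)
$t{\left(q,v \right)} = \frac{79}{8} + \frac{q}{q + 2 v}$ ($t{\left(q,v \right)} = \frac{q}{\left(q + v\right) + v} + \frac{79}{8} = \frac{q}{q + 2 v} + 79 \cdot \frac{1}{8} = \frac{q}{q + 2 v} + \frac{79}{8} = \frac{79}{8} + \frac{q}{q + 2 v}$)
$- \frac{5937}{t{\left(J,-81 \right)}} + \frac{42683}{5381 - 14185} = - \frac{5937}{\frac{1}{8} \frac{1}{30 + 2 \left(-81\right)} \left(87 \cdot 30 + 158 \left(-81\right)\right)} + \frac{42683}{5381 - 14185} = - \frac{5937}{\frac{1}{8} \frac{1}{30 - 162} \left(2610 - 12798\right)} + \frac{42683}{5381 - 14185} = - \frac{5937}{\frac{1}{8} \frac{1}{-132} \left(-10188\right)} + \frac{42683}{-8804} = - \frac{5937}{\frac{1}{8} \left(- \frac{1}{132}\right) \left(-10188\right)} + 42683 \left(- \frac{1}{8804}\right) = - \frac{5937}{\frac{849}{88}} - \frac{42683}{8804} = \left(-5937\right) \frac{88}{849} - \frac{42683}{8804} = - \frac{174152}{283} - \frac{42683}{8804} = - \frac{1545313497}{2491532}$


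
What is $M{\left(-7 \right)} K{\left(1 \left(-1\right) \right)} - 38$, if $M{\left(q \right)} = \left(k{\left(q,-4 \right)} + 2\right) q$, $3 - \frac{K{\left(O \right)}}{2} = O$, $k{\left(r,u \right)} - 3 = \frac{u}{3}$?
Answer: $- \frac{730}{3} \approx -243.33$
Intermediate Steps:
$k{\left(r,u \right)} = 3 + \frac{u}{3}$
$K{\left(O \right)} = 6 - 2 O$
$M{\left(q \right)} = \frac{11 q}{3}$ ($M{\left(q \right)} = \left(\left(3 + \frac{1}{3} \left(-4\right)\right) + 2\right) q = \left(\left(3 - \frac{4}{3}\right) + 2\right) q = \left(\frac{5}{3} + 2\right) q = \frac{11 q}{3}$)
$M{\left(-7 \right)} K{\left(1 \left(-1\right) \right)} - 38 = \frac{11}{3} \left(-7\right) \left(6 - 2 \cdot 1 \left(-1\right)\right) - 38 = - \frac{77 \left(6 - -2\right)}{3} - 38 = - \frac{77 \left(6 + 2\right)}{3} - 38 = \left(- \frac{77}{3}\right) 8 - 38 = - \frac{616}{3} - 38 = - \frac{730}{3}$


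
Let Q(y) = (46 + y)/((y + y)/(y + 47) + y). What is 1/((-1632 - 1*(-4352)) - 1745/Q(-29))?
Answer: 153/922210 ≈ 0.00016591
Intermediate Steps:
Q(y) = (46 + y)/(y + 2*y/(47 + y)) (Q(y) = (46 + y)/((2*y)/(47 + y) + y) = (46 + y)/(2*y/(47 + y) + y) = (46 + y)/(y + 2*y/(47 + y)))
1/((-1632 - 1*(-4352)) - 1745/Q(-29)) = 1/((-1632 - 1*(-4352)) - 1745*(-29*(49 - 29)/(2162 + (-29)² + 93*(-29)))) = 1/((-1632 + 4352) - 1745*(-580/(2162 + 841 - 2697))) = 1/(2720 - 1745/((-1/29*1/20*306))) = 1/(2720 - 1745/(-153/290)) = 1/(2720 - 1745*(-290/153)) = 1/(2720 + 506050/153) = 1/(922210/153) = 153/922210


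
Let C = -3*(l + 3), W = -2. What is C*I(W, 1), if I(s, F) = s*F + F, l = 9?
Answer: 36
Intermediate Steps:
I(s, F) = F + F*s (I(s, F) = F*s + F = F + F*s)
C = -36 (C = -3*(9 + 3) = -3*12 = -36)
C*I(W, 1) = -36*(1 - 2) = -36*(-1) = 36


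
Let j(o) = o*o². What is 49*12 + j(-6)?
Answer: 372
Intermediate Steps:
j(o) = o³
49*12 + j(-6) = 49*12 + (-6)³ = 588 - 216 = 372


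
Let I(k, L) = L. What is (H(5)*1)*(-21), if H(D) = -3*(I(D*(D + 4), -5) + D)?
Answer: 0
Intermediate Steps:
H(D) = 15 - 3*D (H(D) = -3*(-5 + D) = 15 - 3*D)
(H(5)*1)*(-21) = ((15 - 3*5)*1)*(-21) = ((15 - 15)*1)*(-21) = (0*1)*(-21) = 0*(-21) = 0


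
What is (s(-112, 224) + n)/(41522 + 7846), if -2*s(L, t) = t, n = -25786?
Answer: -12949/24684 ≈ -0.52459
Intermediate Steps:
s(L, t) = -t/2
(s(-112, 224) + n)/(41522 + 7846) = (-½*224 - 25786)/(41522 + 7846) = (-112 - 25786)/49368 = -25898*1/49368 = -12949/24684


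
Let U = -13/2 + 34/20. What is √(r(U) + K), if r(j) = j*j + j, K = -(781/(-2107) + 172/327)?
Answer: √4380051543099/492135 ≈ 4.2526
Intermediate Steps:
K = -107017/688989 (K = -(781*(-1/2107) + 172*(1/327)) = -(-781/2107 + 172/327) = -1*107017/688989 = -107017/688989 ≈ -0.15532)
U = -24/5 (U = -13*½ + 34*(1/20) = -13/2 + 17/10 = -24/5 ≈ -4.8000)
r(j) = j + j² (r(j) = j² + j = j + j²)
√(r(U) + K) = √(-24*(1 - 24/5)/5 - 107017/688989) = √(-24/5*(-19/5) - 107017/688989) = √(456/25 - 107017/688989) = √(311503559/17224725) = √4380051543099/492135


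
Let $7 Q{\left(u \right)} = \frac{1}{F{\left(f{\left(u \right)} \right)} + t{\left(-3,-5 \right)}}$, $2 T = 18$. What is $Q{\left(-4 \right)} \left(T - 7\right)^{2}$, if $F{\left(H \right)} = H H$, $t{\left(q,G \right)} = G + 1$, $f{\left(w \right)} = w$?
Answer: $\frac{1}{21} \approx 0.047619$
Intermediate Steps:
$T = 9$ ($T = \frac{1}{2} \cdot 18 = 9$)
$t{\left(q,G \right)} = 1 + G$
$F{\left(H \right)} = H^{2}$
$Q{\left(u \right)} = \frac{1}{7 \left(-4 + u^{2}\right)}$ ($Q{\left(u \right)} = \frac{1}{7 \left(u^{2} + \left(1 - 5\right)\right)} = \frac{1}{7 \left(u^{2} - 4\right)} = \frac{1}{7 \left(-4 + u^{2}\right)}$)
$Q{\left(-4 \right)} \left(T - 7\right)^{2} = \frac{1}{7 \left(-4 + \left(-4\right)^{2}\right)} \left(9 - 7\right)^{2} = \frac{1}{7 \left(-4 + 16\right)} 2^{2} = \frac{1}{7 \cdot 12} \cdot 4 = \frac{1}{7} \cdot \frac{1}{12} \cdot 4 = \frac{1}{84} \cdot 4 = \frac{1}{21}$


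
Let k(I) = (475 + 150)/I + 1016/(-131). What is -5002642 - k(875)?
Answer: -4587416257/917 ≈ -5.0026e+6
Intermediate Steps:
k(I) = -1016/131 + 625/I (k(I) = 625/I + 1016*(-1/131) = 625/I - 1016/131 = -1016/131 + 625/I)
-5002642 - k(875) = -5002642 - (-1016/131 + 625/875) = -5002642 - (-1016/131 + 625*(1/875)) = -5002642 - (-1016/131 + 5/7) = -5002642 - 1*(-6457/917) = -5002642 + 6457/917 = -4587416257/917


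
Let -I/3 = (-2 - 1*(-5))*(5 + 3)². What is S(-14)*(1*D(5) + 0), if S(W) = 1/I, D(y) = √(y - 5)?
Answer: 0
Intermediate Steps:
D(y) = √(-5 + y)
I = -576 (I = -3*(-2 - 1*(-5))*(5 + 3)² = -3*(-2 + 5)*8² = -9*64 = -3*192 = -576)
S(W) = -1/576 (S(W) = 1/(-576) = -1/576)
S(-14)*(1*D(5) + 0) = -(1*√(-5 + 5) + 0)/576 = -(1*√0 + 0)/576 = -(1*0 + 0)/576 = -(0 + 0)/576 = -1/576*0 = 0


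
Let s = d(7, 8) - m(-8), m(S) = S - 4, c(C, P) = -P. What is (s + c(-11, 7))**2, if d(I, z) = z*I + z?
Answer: 4761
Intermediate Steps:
d(I, z) = z + I*z (d(I, z) = I*z + z = z + I*z)
m(S) = -4 + S
s = 76 (s = 8*(1 + 7) - (-4 - 8) = 8*8 - 1*(-12) = 64 + 12 = 76)
(s + c(-11, 7))**2 = (76 - 1*7)**2 = (76 - 7)**2 = 69**2 = 4761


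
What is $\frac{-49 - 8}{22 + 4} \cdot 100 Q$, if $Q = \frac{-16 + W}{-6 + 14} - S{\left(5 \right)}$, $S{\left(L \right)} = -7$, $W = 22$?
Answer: $- \frac{44175}{26} \approx -1699.0$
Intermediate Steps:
$Q = \frac{31}{4}$ ($Q = \frac{-16 + 22}{-6 + 14} - -7 = \frac{6}{8} + 7 = 6 \cdot \frac{1}{8} + 7 = \frac{3}{4} + 7 = \frac{31}{4} \approx 7.75$)
$\frac{-49 - 8}{22 + 4} \cdot 100 Q = \frac{-49 - 8}{22 + 4} \cdot 100 \cdot \frac{31}{4} = - \frac{57}{26} \cdot 100 \cdot \frac{31}{4} = \left(-57\right) \frac{1}{26} \cdot 100 \cdot \frac{31}{4} = \left(- \frac{57}{26}\right) 100 \cdot \frac{31}{4} = \left(- \frac{2850}{13}\right) \frac{31}{4} = - \frac{44175}{26}$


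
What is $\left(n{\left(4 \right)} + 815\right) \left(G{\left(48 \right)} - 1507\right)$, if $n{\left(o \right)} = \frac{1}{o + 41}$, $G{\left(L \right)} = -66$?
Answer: $- \frac{57691348}{45} \approx -1.282 \cdot 10^{6}$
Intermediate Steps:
$n{\left(o \right)} = \frac{1}{41 + o}$
$\left(n{\left(4 \right)} + 815\right) \left(G{\left(48 \right)} - 1507\right) = \left(\frac{1}{41 + 4} + 815\right) \left(-66 - 1507\right) = \left(\frac{1}{45} + 815\right) \left(-1573\right) = \frac{36676}{45} \left(-1573\right) = - \frac{57691348}{45}$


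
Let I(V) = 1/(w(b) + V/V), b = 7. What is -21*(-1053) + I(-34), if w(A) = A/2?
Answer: 199019/9 ≈ 22113.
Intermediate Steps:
w(A) = A/2 (w(A) = A*(½) = A/2)
I(V) = 2/9 (I(V) = 1/((½)*7 + V/V) = 1/(7/2 + 1) = 1/(9/2) = 2/9)
-21*(-1053) + I(-34) = -21*(-1053) + 2/9 = 22113 + 2/9 = 199019/9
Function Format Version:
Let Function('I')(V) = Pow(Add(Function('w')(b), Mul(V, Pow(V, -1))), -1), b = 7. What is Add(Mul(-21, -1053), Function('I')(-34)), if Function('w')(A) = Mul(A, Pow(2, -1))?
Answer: Rational(199019, 9) ≈ 22113.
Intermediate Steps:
Function('w')(A) = Mul(Rational(1, 2), A) (Function('w')(A) = Mul(A, Rational(1, 2)) = Mul(Rational(1, 2), A))
Function('I')(V) = Rational(2, 9) (Function('I')(V) = Pow(Add(Mul(Rational(1, 2), 7), Mul(V, Pow(V, -1))), -1) = Pow(Add(Rational(7, 2), 1), -1) = Pow(Rational(9, 2), -1) = Rational(2, 9))
Add(Mul(-21, -1053), Function('I')(-34)) = Add(Mul(-21, -1053), Rational(2, 9)) = Add(22113, Rational(2, 9)) = Rational(199019, 9)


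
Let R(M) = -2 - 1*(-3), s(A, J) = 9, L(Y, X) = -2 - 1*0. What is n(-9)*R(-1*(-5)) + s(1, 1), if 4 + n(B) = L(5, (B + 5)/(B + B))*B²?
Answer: -157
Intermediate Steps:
L(Y, X) = -2 (L(Y, X) = -2 + 0 = -2)
n(B) = -4 - 2*B²
R(M) = 1 (R(M) = -2 + 3 = 1)
n(-9)*R(-1*(-5)) + s(1, 1) = (-4 - 2*(-9)²)*1 + 9 = (-4 - 2*81)*1 + 9 = (-4 - 162)*1 + 9 = -166*1 + 9 = -166 + 9 = -157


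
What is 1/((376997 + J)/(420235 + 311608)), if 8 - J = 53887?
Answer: 731843/323118 ≈ 2.2649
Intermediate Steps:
J = -53879 (J = 8 - 1*53887 = 8 - 53887 = -53879)
1/((376997 + J)/(420235 + 311608)) = 1/((376997 - 53879)/(420235 + 311608)) = 1/(323118/731843) = 731843/323118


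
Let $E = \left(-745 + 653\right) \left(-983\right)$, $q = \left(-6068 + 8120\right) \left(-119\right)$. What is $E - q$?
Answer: $334624$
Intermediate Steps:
$q = -244188$ ($q = 2052 \left(-119\right) = -244188$)
$E = 90436$ ($E = \left(-92\right) \left(-983\right) = 90436$)
$E - q = 90436 - -244188 = 90436 + 244188 = 334624$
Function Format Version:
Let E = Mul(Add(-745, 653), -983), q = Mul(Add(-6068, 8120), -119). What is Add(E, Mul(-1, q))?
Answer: 334624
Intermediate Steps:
q = -244188 (q = Mul(2052, -119) = -244188)
E = 90436 (E = Mul(-92, -983) = 90436)
Add(E, Mul(-1, q)) = Add(90436, Mul(-1, -244188)) = Add(90436, 244188) = 334624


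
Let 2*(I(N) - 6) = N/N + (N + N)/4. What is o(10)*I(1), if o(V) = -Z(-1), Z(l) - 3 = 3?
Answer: -81/2 ≈ -40.500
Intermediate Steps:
Z(l) = 6 (Z(l) = 3 + 3 = 6)
o(V) = -6 (o(V) = -1*6 = -6)
I(N) = 13/2 + N/4 (I(N) = 6 + (N/N + (N + N)/4)/2 = 6 + (1 + (2*N)*(¼))/2 = 6 + (1 + N/2)/2 = 6 + (½ + N/4) = 13/2 + N/4)
o(10)*I(1) = -6*(13/2 + (¼)*1) = -6*(13/2 + ¼) = -6*27/4 = -81/2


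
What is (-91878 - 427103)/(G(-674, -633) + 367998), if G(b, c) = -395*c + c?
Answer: -518981/617400 ≈ -0.84059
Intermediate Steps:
G(b, c) = -394*c
(-91878 - 427103)/(G(-674, -633) + 367998) = (-91878 - 427103)/(-394*(-633) + 367998) = -518981/(249402 + 367998) = -518981/617400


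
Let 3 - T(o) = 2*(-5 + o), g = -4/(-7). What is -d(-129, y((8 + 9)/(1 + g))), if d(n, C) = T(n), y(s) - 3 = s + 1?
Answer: -271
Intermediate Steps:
g = 4/7 (g = -4*(-1/7) = 4/7 ≈ 0.57143)
T(o) = 13 - 2*o (T(o) = 3 - 2*(-5 + o) = 3 - (-10 + 2*o) = 3 + (10 - 2*o) = 13 - 2*o)
y(s) = 4 + s (y(s) = 3 + (s + 1) = 3 + (1 + s) = 4 + s)
d(n, C) = 13 - 2*n
-d(-129, y((8 + 9)/(1 + g))) = -(13 - 2*(-129)) = -(13 + 258) = -1*271 = -271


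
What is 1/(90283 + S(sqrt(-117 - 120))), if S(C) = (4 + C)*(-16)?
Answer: 30073/2713176211 + 16*I*sqrt(237)/8139528633 ≈ 1.1084e-5 + 3.0262e-8*I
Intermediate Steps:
S(C) = -64 - 16*C
1/(90283 + S(sqrt(-117 - 120))) = 1/(90283 + (-64 - 16*sqrt(-117 - 120))) = 1/(90283 + (-64 - 16*I*sqrt(237))) = 1/(90219 - 16*I*sqrt(237))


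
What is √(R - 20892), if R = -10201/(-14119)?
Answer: I*√4164595967693/14119 ≈ 144.54*I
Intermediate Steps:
R = 10201/14119 (R = -10201*(-1/14119) = 10201/14119 ≈ 0.72250)
√(R - 20892) = √(10201/14119 - 20892) = √(-294963947/14119) = I*√4164595967693/14119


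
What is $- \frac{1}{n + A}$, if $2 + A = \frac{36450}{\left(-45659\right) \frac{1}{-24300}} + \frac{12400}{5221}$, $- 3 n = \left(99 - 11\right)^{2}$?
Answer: $- \frac{715156917}{12027477117550} \approx -5.946 \cdot 10^{-5}$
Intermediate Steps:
$n = - \frac{7744}{3}$ ($n = - \frac{\left(99 - 11\right)^{2}}{3} = - \frac{88^{2}}{3} = \left(- \frac{1}{3}\right) 7744 = - \frac{7744}{3} \approx -2581.3$)
$A = \frac{4624511835322}{238385639}$ ($A = -2 + \left(\frac{36450}{\left(-45659\right) \frac{1}{-24300}} + \frac{12400}{5221}\right) = -2 + \left(\frac{36450}{\left(-45659\right) \left(- \frac{1}{24300}\right)} + 12400 \cdot \frac{1}{5221}\right) = -2 + \left(\frac{36450}{\frac{45659}{24300}} + \frac{12400}{5221}\right) = -2 + \left(36450 \cdot \frac{24300}{45659} + \frac{12400}{5221}\right) = -2 + \left(\frac{885735000}{45659} + \frac{12400}{5221}\right) = -2 + \frac{4624988606600}{238385639} = \frac{4624511835322}{238385639} \approx 19399.0$)
$- \frac{1}{n + A} = - \frac{1}{- \frac{7744}{3} + \frac{4624511835322}{238385639}} = - \frac{1}{\frac{12027477117550}{715156917}} = \left(-1\right) \frac{715156917}{12027477117550} = - \frac{715156917}{12027477117550}$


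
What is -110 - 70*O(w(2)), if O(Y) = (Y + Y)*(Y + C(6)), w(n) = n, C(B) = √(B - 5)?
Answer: -950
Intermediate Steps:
C(B) = √(-5 + B)
O(Y) = 2*Y*(1 + Y) (O(Y) = (Y + Y)*(Y + √(-5 + 6)) = (2*Y)*(Y + √1) = (2*Y)*(Y + 1) = (2*Y)*(1 + Y) = 2*Y*(1 + Y))
-110 - 70*O(w(2)) = -110 - 140*2*(1 + 2) = -110 - 140*2*3 = -110 - 70*12 = -110 - 840 = -950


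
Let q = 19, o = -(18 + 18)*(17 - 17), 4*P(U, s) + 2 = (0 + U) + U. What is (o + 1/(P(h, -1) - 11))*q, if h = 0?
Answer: -38/23 ≈ -1.6522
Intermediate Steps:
P(U, s) = -½ + U/2 (P(U, s) = -½ + ((0 + U) + U)/4 = -½ + (U + U)/4 = -½ + (2*U)/4 = -½ + U/2)
o = 0 (o = -36*0 = -1*0 = 0)
(o + 1/(P(h, -1) - 11))*q = (0 + 1/((-½ + (½)*0) - 11))*19 = (0 + 1/((-½ + 0) - 11))*19 = (0 + 1/(-½ - 11))*19 = (0 + 1/(-23/2))*19 = (0 - 2/23)*19 = -2/23*19 = -38/23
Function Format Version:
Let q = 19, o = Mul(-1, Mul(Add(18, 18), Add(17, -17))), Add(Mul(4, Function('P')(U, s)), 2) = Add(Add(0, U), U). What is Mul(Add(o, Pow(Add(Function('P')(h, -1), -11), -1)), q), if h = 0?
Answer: Rational(-38, 23) ≈ -1.6522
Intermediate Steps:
Function('P')(U, s) = Add(Rational(-1, 2), Mul(Rational(1, 2), U)) (Function('P')(U, s) = Add(Rational(-1, 2), Mul(Rational(1, 4), Add(Add(0, U), U))) = Add(Rational(-1, 2), Mul(Rational(1, 4), Add(U, U))) = Add(Rational(-1, 2), Mul(Rational(1, 4), Mul(2, U))) = Add(Rational(-1, 2), Mul(Rational(1, 2), U)))
o = 0 (o = Mul(-1, Mul(36, 0)) = Mul(-1, 0) = 0)
Mul(Add(o, Pow(Add(Function('P')(h, -1), -11), -1)), q) = Mul(Add(0, Pow(Add(Add(Rational(-1, 2), Mul(Rational(1, 2), 0)), -11), -1)), 19) = Mul(Add(0, Pow(Add(Add(Rational(-1, 2), 0), -11), -1)), 19) = Mul(Add(0, Pow(Add(Rational(-1, 2), -11), -1)), 19) = Mul(Add(0, Pow(Rational(-23, 2), -1)), 19) = Mul(Add(0, Rational(-2, 23)), 19) = Mul(Rational(-2, 23), 19) = Rational(-38, 23)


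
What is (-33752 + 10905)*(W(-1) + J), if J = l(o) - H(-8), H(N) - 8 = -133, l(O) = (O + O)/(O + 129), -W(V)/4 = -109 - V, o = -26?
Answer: -1309567193/103 ≈ -1.2714e+7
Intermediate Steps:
W(V) = 436 + 4*V (W(V) = -4*(-109 - V) = 436 + 4*V)
l(O) = 2*O/(129 + O) (l(O) = (2*O)/(129 + O) = 2*O/(129 + O))
H(N) = -125 (H(N) = 8 - 133 = -125)
J = 12823/103 (J = 2*(-26)/(129 - 26) - 1*(-125) = 2*(-26)/103 + 125 = 2*(-26)*(1/103) + 125 = -52/103 + 125 = 12823/103 ≈ 124.50)
(-33752 + 10905)*(W(-1) + J) = (-33752 + 10905)*((436 + 4*(-1)) + 12823/103) = -22847*((436 - 4) + 12823/103) = -22847*(432 + 12823/103) = -22847*57319/103 = -1309567193/103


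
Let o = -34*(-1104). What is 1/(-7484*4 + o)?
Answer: 1/7600 ≈ 0.00013158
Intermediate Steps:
o = 37536
1/(-7484*4 + o) = 1/(-7484*4 + 37536) = 1/(-29936 + 37536) = 1/7600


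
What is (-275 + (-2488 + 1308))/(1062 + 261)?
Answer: -485/441 ≈ -1.0998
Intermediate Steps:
(-275 + (-2488 + 1308))/(1062 + 261) = (-275 - 1180)/1323 = -1455*1/1323 = -485/441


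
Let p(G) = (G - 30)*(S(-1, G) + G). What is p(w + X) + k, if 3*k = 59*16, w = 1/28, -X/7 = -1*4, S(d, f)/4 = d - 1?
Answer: 647531/2352 ≈ 275.31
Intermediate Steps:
S(d, f) = -4 + 4*d (S(d, f) = 4*(d - 1) = 4*(-1 + d) = -4 + 4*d)
X = 28 (X = -(-7)*4 = -7*(-4) = 28)
w = 1/28 ≈ 0.035714
p(G) = (-30 + G)*(-8 + G) (p(G) = (G - 30)*((-4 + 4*(-1)) + G) = (-30 + G)*((-4 - 4) + G) = (-30 + G)*(-8 + G))
k = 944/3 (k = (59*16)/3 = (1/3)*944 = 944/3 ≈ 314.67)
p(w + X) + k = (240 + (1/28 + 28)**2 - 38*(1/28 + 28)) + 944/3 = (240 + (785/28)**2 - 38*785/28) + 944/3 = (240 + 616225/784 - 14915/14) + 944/3 = -30855/784 + 944/3 = 647531/2352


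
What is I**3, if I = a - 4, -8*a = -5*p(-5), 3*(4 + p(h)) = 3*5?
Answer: -19683/512 ≈ -38.443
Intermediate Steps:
p(h) = 1 (p(h) = -4 + (3*5)/3 = -4 + (1/3)*15 = -4 + 5 = 1)
a = 5/8 (a = -(-5)/8 = -1/8*(-5) = 5/8 ≈ 0.62500)
I = -27/8 (I = 5/8 - 4 = -27/8 ≈ -3.3750)
I**3 = (-27/8)**3 = -19683/512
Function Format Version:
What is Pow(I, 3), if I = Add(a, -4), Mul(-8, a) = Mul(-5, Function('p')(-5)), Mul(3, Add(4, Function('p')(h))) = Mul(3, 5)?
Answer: Rational(-19683, 512) ≈ -38.443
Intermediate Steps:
Function('p')(h) = 1 (Function('p')(h) = Add(-4, Mul(Rational(1, 3), Mul(3, 5))) = Add(-4, Mul(Rational(1, 3), 15)) = Add(-4, 5) = 1)
a = Rational(5, 8) (a = Mul(Rational(-1, 8), Mul(-5, 1)) = Mul(Rational(-1, 8), -5) = Rational(5, 8) ≈ 0.62500)
I = Rational(-27, 8) (I = Add(Rational(5, 8), -4) = Rational(-27, 8) ≈ -3.3750)
Pow(I, 3) = Pow(Rational(-27, 8), 3) = Rational(-19683, 512)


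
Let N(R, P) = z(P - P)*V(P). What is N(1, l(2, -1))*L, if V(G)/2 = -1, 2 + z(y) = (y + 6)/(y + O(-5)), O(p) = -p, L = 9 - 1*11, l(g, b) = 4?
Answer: -16/5 ≈ -3.2000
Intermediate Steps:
L = -2 (L = 9 - 11 = -2)
z(y) = -2 + (6 + y)/(5 + y) (z(y) = -2 + (y + 6)/(y - 1*(-5)) = -2 + (6 + y)/(y + 5) = -2 + (6 + y)/(5 + y))
V(G) = -2 (V(G) = 2*(-1) = -2)
N(R, P) = 8/5 (N(R, P) = ((-4 - (P - P))/(5 + (P - P)))*(-2) = ((-4 - 1*0)/(5 + 0))*(-2) = ((-4 + 0)/5)*(-2) = ((⅕)*(-4))*(-2) = -⅘*(-2) = 8/5)
N(1, l(2, -1))*L = (8/5)*(-2) = -16/5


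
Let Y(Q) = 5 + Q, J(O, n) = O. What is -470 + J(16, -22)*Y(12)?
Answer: -198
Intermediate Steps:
-470 + J(16, -22)*Y(12) = -470 + 16*(5 + 12) = -470 + 16*17 = -470 + 272 = -198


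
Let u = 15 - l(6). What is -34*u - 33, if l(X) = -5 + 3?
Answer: -611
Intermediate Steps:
l(X) = -2
u = 17 (u = 15 - 1*(-2) = 15 + 2 = 17)
-34*u - 33 = -34*17 - 33 = -578 - 33 = -611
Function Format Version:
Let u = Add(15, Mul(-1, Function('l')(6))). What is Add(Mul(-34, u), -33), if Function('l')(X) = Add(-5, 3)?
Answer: -611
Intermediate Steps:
Function('l')(X) = -2
u = 17 (u = Add(15, Mul(-1, -2)) = Add(15, 2) = 17)
Add(Mul(-34, u), -33) = Add(Mul(-34, 17), -33) = Add(-578, -33) = -611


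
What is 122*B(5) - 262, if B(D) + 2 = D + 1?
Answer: 226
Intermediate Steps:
B(D) = -1 + D (B(D) = -2 + (D + 1) = -2 + (1 + D) = -1 + D)
122*B(5) - 262 = 122*(-1 + 5) - 262 = 122*4 - 262 = 488 - 262 = 226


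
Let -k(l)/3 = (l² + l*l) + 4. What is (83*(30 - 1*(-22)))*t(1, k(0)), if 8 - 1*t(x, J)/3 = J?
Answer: 258960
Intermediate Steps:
k(l) = -12 - 6*l² (k(l) = -3*((l² + l*l) + 4) = -3*((l² + l²) + 4) = -3*(2*l² + 4) = -3*(4 + 2*l²) = -12 - 6*l²)
t(x, J) = 24 - 3*J
(83*(30 - 1*(-22)))*t(1, k(0)) = (83*(30 - 1*(-22)))*(24 - 3*(-12 - 6*0²)) = (83*(30 + 22))*(24 - 3*(-12 - 6*0)) = (83*52)*(24 - 3*(-12 + 0)) = 4316*(24 - 3*(-12)) = 4316*(24 + 36) = 4316*60 = 258960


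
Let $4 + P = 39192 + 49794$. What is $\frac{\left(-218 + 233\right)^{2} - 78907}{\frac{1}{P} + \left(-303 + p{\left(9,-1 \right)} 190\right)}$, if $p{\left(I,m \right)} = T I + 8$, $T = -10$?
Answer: $\frac{7001281724}{1413301105} \approx 4.9538$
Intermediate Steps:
$P = 88982$ ($P = -4 + \left(39192 + 49794\right) = -4 + 88986 = 88982$)
$p{\left(I,m \right)} = 8 - 10 I$ ($p{\left(I,m \right)} = - 10 I + 8 = 8 - 10 I$)
$\frac{\left(-218 + 233\right)^{2} - 78907}{\frac{1}{P} + \left(-303 + p{\left(9,-1 \right)} 190\right)} = \frac{\left(-218 + 233\right)^{2} - 78907}{\frac{1}{88982} + \left(-303 + \left(8 - 90\right) 190\right)} = \frac{15^{2} - 78907}{\frac{1}{88982} + \left(-303 + \left(8 - 90\right) 190\right)} = \frac{225 - 78907}{\frac{1}{88982} - 15883} = - \frac{78682}{\frac{1}{88982} - 15883} = - \frac{78682}{- \frac{1413301105}{88982}} = \left(-78682\right) \left(- \frac{88982}{1413301105}\right) = \frac{7001281724}{1413301105}$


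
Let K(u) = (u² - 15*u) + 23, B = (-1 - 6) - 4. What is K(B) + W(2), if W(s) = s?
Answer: 311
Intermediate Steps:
B = -11 (B = -7 - 4 = -11)
K(u) = 23 + u² - 15*u
K(B) + W(2) = (23 + (-11)² - 15*(-11)) + 2 = (23 + 121 + 165) + 2 = 309 + 2 = 311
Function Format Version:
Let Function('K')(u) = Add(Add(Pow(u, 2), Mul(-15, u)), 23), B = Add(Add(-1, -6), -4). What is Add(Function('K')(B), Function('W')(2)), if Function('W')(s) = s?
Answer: 311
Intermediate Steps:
B = -11 (B = Add(-7, -4) = -11)
Function('K')(u) = Add(23, Pow(u, 2), Mul(-15, u))
Add(Function('K')(B), Function('W')(2)) = Add(Add(23, Pow(-11, 2), Mul(-15, -11)), 2) = Add(Add(23, 121, 165), 2) = Add(309, 2) = 311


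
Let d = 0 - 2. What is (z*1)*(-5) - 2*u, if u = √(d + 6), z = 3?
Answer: -19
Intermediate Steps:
d = -2
u = 2 (u = √(-2 + 6) = √4 = 2)
(z*1)*(-5) - 2*u = (3*1)*(-5) - 2*2 = 3*(-5) - 4 = -15 - 4 = -19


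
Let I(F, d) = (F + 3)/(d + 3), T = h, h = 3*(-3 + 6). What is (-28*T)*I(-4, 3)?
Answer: 42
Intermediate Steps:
h = 9 (h = 3*3 = 9)
T = 9
I(F, d) = (3 + F)/(3 + d)
(-28*T)*I(-4, 3) = (-28*9)*((3 - 4)/(3 + 3)) = -252*(-1)/6 = -42*(-1) = -252*(-⅙) = 42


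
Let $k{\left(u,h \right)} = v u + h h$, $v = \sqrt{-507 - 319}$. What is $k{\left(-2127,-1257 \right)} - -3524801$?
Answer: $5104850 - 2127 i \sqrt{826} \approx 5.1048 \cdot 10^{6} - 61130.0 i$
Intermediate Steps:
$v = i \sqrt{826}$ ($v = \sqrt{-826} = i \sqrt{826} \approx 28.74 i$)
$k{\left(u,h \right)} = h^{2} + i u \sqrt{826}$ ($k{\left(u,h \right)} = i \sqrt{826} u + h h = i u \sqrt{826} + h^{2} = h^{2} + i u \sqrt{826}$)
$k{\left(-2127,-1257 \right)} - -3524801 = \left(\left(-1257\right)^{2} + i \left(-2127\right) \sqrt{826}\right) - -3524801 = \left(1580049 - 2127 i \sqrt{826}\right) + 3524801 = 5104850 - 2127 i \sqrt{826}$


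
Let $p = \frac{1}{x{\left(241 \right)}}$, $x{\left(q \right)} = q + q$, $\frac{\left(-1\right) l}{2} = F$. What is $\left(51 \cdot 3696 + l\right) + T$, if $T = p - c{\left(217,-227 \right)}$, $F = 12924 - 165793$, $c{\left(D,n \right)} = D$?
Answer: $\frac{238116195}{482} \approx 4.9402 \cdot 10^{5}$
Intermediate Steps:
$F = -152869$
$l = 305738$ ($l = \left(-2\right) \left(-152869\right) = 305738$)
$x{\left(q \right)} = 2 q$
$p = \frac{1}{482}$ ($p = \frac{1}{2 \cdot 241} = \frac{1}{482} \approx 0.0020747$)
$T = - \frac{104593}{482}$ ($T = \frac{1}{482} - 217 = - \frac{104593}{482} \approx -217.0$)
$\left(51 \cdot 3696 + l\right) + T = \left(51 \cdot 3696 + 305738\right) - \frac{104593}{482} = \left(188496 + 305738\right) - \frac{104593}{482} = 494234 - \frac{104593}{482} = \frac{238116195}{482}$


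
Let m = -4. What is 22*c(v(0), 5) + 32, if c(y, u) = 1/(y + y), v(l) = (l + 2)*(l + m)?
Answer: 245/8 ≈ 30.625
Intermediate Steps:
v(l) = (-4 + l)*(2 + l) (v(l) = (l + 2)*(l - 4) = (2 + l)*(-4 + l) = (-4 + l)*(2 + l))
c(y, u) = 1/(2*y)
22*c(v(0), 5) + 32 = 22*(1/(2*(-8 + 0² - 2*0))) + 32 = 22*(1/(2*(-8 + 0 + 0))) + 32 = 22*((½)/(-8)) + 32 = 22*((½)*(-⅛)) + 32 = 22*(-1/16) + 32 = -11/8 + 32 = 245/8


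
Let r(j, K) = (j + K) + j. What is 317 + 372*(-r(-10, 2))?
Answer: 7013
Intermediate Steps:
r(j, K) = K + 2*j (r(j, K) = (K + j) + j = K + 2*j)
317 + 372*(-r(-10, 2)) = 317 + 372*(-(2 + 2*(-10))) = 317 + 372*(-(2 - 20)) = 317 + 372*(-1*(-18)) = 317 + 372*18 = 317 + 6696 = 7013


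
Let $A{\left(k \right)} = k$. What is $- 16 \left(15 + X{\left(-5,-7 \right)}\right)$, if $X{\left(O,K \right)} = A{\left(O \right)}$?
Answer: $-160$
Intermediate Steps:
$X{\left(O,K \right)} = O$
$- 16 \left(15 + X{\left(-5,-7 \right)}\right) = - 16 \left(15 - 5\right) = \left(-16\right) 10 = -160$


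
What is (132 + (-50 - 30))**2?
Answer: 2704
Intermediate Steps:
(132 + (-50 - 30))**2 = (132 - 80)**2 = 52**2 = 2704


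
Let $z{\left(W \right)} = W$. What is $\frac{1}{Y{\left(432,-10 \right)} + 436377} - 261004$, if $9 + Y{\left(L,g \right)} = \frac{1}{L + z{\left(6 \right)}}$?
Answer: $- \frac{49885481801302}{191129185} \approx -2.61 \cdot 10^{5}$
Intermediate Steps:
$Y{\left(L,g \right)} = -9 + \frac{1}{6 + L}$ ($Y{\left(L,g \right)} = -9 + \frac{1}{L + 6} = -9 + \frac{1}{6 + L}$)
$\frac{1}{Y{\left(432,-10 \right)} + 436377} - 261004 = \frac{1}{\frac{-53 - 3888}{6 + 432} + 436377} - 261004 = \frac{1}{\frac{-53 - 3888}{438} + 436377} - 261004 = \frac{1}{\frac{1}{438} \left(-3941\right) + 436377} - 261004 = \frac{1}{- \frac{3941}{438} + 436377} - 261004 = \frac{1}{\frac{191129185}{438}} - 261004 = \frac{438}{191129185} - 261004 = - \frac{49885481801302}{191129185}$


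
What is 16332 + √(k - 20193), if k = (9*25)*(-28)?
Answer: 16332 + I*√26493 ≈ 16332.0 + 162.77*I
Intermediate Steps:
k = -6300 (k = 225*(-28) = -6300)
16332 + √(k - 20193) = 16332 + √(-6300 - 20193) = 16332 + √(-26493) = 16332 + I*√26493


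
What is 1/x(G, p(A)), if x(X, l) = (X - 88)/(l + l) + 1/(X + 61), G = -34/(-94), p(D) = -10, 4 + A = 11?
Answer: 169435/745211 ≈ 0.22737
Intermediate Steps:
A = 7 (A = -4 + 11 = 7)
G = 17/47 (G = -34*(-1/94) = 17/47 ≈ 0.36170)
x(X, l) = 1/(61 + X) + (-88 + X)/(2*l) (x(X, l) = (-88 + X)/((2*l)) + 1/(61 + X) = (-88 + X)*(1/(2*l)) + 1/(61 + X) = (-88 + X)/(2*l) + 1/(61 + X) = 1/(61 + X) + (-88 + X)/(2*l))
1/x(G, p(A)) = 1/((½)*(-5368 + (17/47)² - 27*17/47 + 2*(-10))/(-10*(61 + 17/47))) = 1/((½)*(-⅒)*(-5368 + 289/2209 - 459/47 - 20)/(2884/47)) = 1/((½)*(-⅒)*(47/2884)*(-11923376/2209)) = 1/(745211/169435) = 169435/745211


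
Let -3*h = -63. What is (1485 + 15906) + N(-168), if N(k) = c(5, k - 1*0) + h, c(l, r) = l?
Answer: 17417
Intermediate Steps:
h = 21 (h = -1/3*(-63) = 21)
N(k) = 26 (N(k) = 5 + 21 = 26)
(1485 + 15906) + N(-168) = (1485 + 15906) + 26 = 17391 + 26 = 17417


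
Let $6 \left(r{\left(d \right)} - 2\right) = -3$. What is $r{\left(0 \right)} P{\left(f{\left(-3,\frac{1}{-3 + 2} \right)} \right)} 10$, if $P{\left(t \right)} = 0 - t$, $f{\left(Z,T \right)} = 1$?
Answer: $-15$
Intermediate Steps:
$P{\left(t \right)} = - t$
$r{\left(d \right)} = \frac{3}{2}$ ($r{\left(d \right)} = 2 + \frac{1}{6} \left(-3\right) = 2 - \frac{1}{2} = \frac{3}{2}$)
$r{\left(0 \right)} P{\left(f{\left(-3,\frac{1}{-3 + 2} \right)} \right)} 10 = \frac{3 \left(\left(-1\right) 1\right)}{2} \cdot 10 = \frac{3}{2} \left(-1\right) 10 = \left(- \frac{3}{2}\right) 10 = -15$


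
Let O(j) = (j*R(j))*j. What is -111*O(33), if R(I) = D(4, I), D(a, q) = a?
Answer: -483516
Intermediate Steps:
R(I) = 4
O(j) = 4*j² (O(j) = (j*4)*j = (4*j)*j = 4*j²)
-111*O(33) = -444*33² = -444*1089 = -111*4356 = -483516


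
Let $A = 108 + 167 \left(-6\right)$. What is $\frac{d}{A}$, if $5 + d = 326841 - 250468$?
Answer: $- \frac{12728}{149} \approx -85.423$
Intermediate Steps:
$d = 76368$ ($d = -5 + \left(326841 - 250468\right) = -5 + 76373 = 76368$)
$A = -894$ ($A = 108 - 1002 = -894$)
$\frac{d}{A} = \frac{76368}{-894} = 76368 \left(- \frac{1}{894}\right) = - \frac{12728}{149}$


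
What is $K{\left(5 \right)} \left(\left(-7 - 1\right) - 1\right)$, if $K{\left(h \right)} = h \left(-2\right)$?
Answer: $90$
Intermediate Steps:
$K{\left(h \right)} = - 2 h$
$K{\left(5 \right)} \left(\left(-7 - 1\right) - 1\right) = \left(-2\right) 5 \left(\left(-7 - 1\right) - 1\right) = - 10 \left(\left(-7 - 1\right) - 1\right) = - 10 \left(-8 - 1\right) = \left(-10\right) \left(-9\right) = 90$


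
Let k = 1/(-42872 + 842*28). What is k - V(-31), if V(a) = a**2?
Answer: -18543457/19296 ≈ -961.00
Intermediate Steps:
k = -1/19296 (k = 1/(-42872 + 23576) = 1/(-19296) = -1/19296 ≈ -5.1824e-5)
k - V(-31) = -1/19296 - 1*(-31)**2 = -1/19296 - 1*961 = -1/19296 - 961 = -18543457/19296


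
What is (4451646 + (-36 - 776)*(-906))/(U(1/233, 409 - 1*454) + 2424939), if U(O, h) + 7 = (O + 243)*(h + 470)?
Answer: 201440849/98178776 ≈ 2.0518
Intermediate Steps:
U(O, h) = -7 + (243 + O)*(470 + h) (U(O, h) = -7 + (O + 243)*(h + 470) = -7 + (243 + O)*(470 + h))
(4451646 + (-36 - 776)*(-906))/(U(1/233, 409 - 1*454) + 2424939) = (4451646 + (-36 - 776)*(-906))/((114203 + 243*(409 - 1*454) + 470/233 + (409 - 1*454)/233) + 2424939) = (4451646 - 812*(-906))/((114203 + 243*(409 - 454) + 470*(1/233) + (409 - 454)/233) + 2424939) = (4451646 + 735672)/((114203 + 243*(-45) + 470/233 + (1/233)*(-45)) + 2424939) = 5187318/((114203 - 10935 + 470/233 - 45/233) + 2424939) = 5187318/(24061869/233 + 2424939) = 5187318/(589072656/233) = 5187318*(233/589072656) = 201440849/98178776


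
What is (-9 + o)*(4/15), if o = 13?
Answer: 16/15 ≈ 1.0667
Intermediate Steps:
(-9 + o)*(4/15) = (-9 + 13)*(4/15) = 4*(4*(1/15)) = 4*(4/15) = 16/15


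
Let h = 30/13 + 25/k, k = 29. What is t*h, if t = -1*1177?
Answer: -1406515/377 ≈ -3730.8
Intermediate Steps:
h = 1195/377 (h = 30/13 + 25/29 = 1195/377 ≈ 3.1698)
t = -1177
t*h = -1177*1195/377 = -1406515/377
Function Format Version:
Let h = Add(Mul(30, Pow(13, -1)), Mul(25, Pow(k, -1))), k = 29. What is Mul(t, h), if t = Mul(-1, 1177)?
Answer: Rational(-1406515, 377) ≈ -3730.8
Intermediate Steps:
h = Rational(1195, 377) (h = Add(Mul(30, Pow(13, -1)), Mul(25, Pow(29, -1))) = Add(Mul(30, Rational(1, 13)), Mul(25, Rational(1, 29))) = Add(Rational(30, 13), Rational(25, 29)) = Rational(1195, 377) ≈ 3.1698)
t = -1177
Mul(t, h) = Mul(-1177, Rational(1195, 377)) = Rational(-1406515, 377)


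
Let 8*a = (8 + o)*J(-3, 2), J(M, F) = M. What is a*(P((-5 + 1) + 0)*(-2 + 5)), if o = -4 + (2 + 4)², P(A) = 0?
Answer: 0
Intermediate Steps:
o = 32 (o = -4 + 6² = -4 + 36 = 32)
a = -15 (a = ((8 + 32)*(-3))/8 = (40*(-3))/8 = (⅛)*(-120) = -15)
a*(P((-5 + 1) + 0)*(-2 + 5)) = -0*(-2 + 5) = -0*3 = -15*0 = 0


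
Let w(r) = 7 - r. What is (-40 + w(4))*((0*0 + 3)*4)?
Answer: -444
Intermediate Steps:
(-40 + w(4))*((0*0 + 3)*4) = (-40 + (7 - 1*4))*((0*0 + 3)*4) = (-40 + (7 - 4))*((0 + 3)*4) = (-40 + 3)*(3*4) = -37*12 = -444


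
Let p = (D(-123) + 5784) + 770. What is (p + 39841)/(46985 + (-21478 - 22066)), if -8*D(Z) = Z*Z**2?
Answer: 744009/9176 ≈ 81.082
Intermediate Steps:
D(Z) = -Z**3/8 (D(Z) = -Z*Z**2/8 = -Z**3/8)
p = 1913299/8 (p = (-1/8*(-123)**3 + 5784) + 770 = (-1/8*(-1860867) + 5784) + 770 = (1860867/8 + 5784) + 770 = 1907139/8 + 770 = 1913299/8 ≈ 2.3916e+5)
(p + 39841)/(46985 + (-21478 - 22066)) = (1913299/8 + 39841)/(46985 + (-21478 - 22066)) = 2232027/(8*(46985 - 43544)) = (2232027/8)/3441 = (2232027/8)*(1/3441) = 744009/9176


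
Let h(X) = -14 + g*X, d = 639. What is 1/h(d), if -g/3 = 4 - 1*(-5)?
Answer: -1/17267 ≈ -5.7914e-5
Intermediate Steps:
g = -27 (g = -3*(4 - 1*(-5)) = -3*(4 + 5) = -3*9 = -27)
h(X) = -14 - 27*X
1/h(d) = 1/(-14 - 27*639) = 1/(-14 - 17253) = 1/(-17267) = -1/17267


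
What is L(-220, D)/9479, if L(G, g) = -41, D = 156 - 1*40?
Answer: -41/9479 ≈ -0.0043254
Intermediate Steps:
D = 116 (D = 156 - 40 = 116)
L(-220, D)/9479 = -41/9479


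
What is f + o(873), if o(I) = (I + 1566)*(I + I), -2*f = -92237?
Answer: 8609225/2 ≈ 4.3046e+6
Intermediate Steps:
f = 92237/2 (f = -½*(-92237) = 92237/2 ≈ 46119.)
o(I) = 2*I*(1566 + I) (o(I) = (1566 + I)*(2*I) = 2*I*(1566 + I))
f + o(873) = 92237/2 + 2*873*(1566 + 873) = 92237/2 + 2*873*2439 = 92237/2 + 4258494 = 8609225/2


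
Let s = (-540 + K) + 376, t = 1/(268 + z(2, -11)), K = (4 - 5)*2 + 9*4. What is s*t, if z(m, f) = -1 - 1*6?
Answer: -130/261 ≈ -0.49808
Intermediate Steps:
z(m, f) = -7 (z(m, f) = -1 - 6 = -7)
K = 34 (K = -1*2 + 36 = -2 + 36 = 34)
t = 1/261 (t = 1/(268 - 7) = 1/261 ≈ 0.0038314)
s = -130 (s = (-540 + 34) + 376 = -506 + 376 = -130)
s*t = -130*1/261 = -130/261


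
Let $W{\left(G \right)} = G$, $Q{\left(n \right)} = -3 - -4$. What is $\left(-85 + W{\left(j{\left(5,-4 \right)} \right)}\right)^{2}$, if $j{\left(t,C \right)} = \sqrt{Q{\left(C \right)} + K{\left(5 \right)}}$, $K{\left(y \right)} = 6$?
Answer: $\left(85 - \sqrt{7}\right)^{2} \approx 6782.2$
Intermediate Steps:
$Q{\left(n \right)} = 1$ ($Q{\left(n \right)} = -3 + 4 = 1$)
$j{\left(t,C \right)} = \sqrt{7}$ ($j{\left(t,C \right)} = \sqrt{1 + 6} = \sqrt{7}$)
$\left(-85 + W{\left(j{\left(5,-4 \right)} \right)}\right)^{2} = \left(-85 + \sqrt{7}\right)^{2}$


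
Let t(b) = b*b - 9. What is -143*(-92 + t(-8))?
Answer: 5291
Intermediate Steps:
t(b) = -9 + b² (t(b) = b² - 9 = -9 + b²)
-143*(-92 + t(-8)) = -143*(-92 + (-9 + (-8)²)) = -143*(-92 + (-9 + 64)) = -143*(-92 + 55) = -143*(-37) = 5291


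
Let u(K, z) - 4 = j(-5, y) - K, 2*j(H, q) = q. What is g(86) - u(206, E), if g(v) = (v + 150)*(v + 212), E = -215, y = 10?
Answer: 70525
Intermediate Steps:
j(H, q) = q/2
g(v) = (150 + v)*(212 + v)
u(K, z) = 9 - K (u(K, z) = 4 + ((½)*10 - K) = 4 + (5 - K) = 9 - K)
g(86) - u(206, E) = (31800 + 86² + 362*86) - (9 - 1*206) = (31800 + 7396 + 31132) - (9 - 206) = 70328 - 1*(-197) = 70328 + 197 = 70525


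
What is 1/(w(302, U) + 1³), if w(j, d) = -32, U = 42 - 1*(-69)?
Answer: -1/31 ≈ -0.032258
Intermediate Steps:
U = 111 (U = 42 + 69 = 111)
1/(w(302, U) + 1³) = 1/(-32 + 1³) = 1/(-32 + 1) = 1/(-31) = -1/31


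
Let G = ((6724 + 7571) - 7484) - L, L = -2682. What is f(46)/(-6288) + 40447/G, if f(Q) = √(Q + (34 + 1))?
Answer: 7704403/1808848 ≈ 4.2593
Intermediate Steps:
f(Q) = √(35 + Q) (f(Q) = √(Q + 35) = √(35 + Q))
G = 9493 (G = ((6724 + 7571) - 7484) - 1*(-2682) = (14295 - 7484) + 2682 = 6811 + 2682 = 9493)
f(46)/(-6288) + 40447/G = √(35 + 46)/(-6288) + 40447/9493 = √81*(-1/6288) + 40447*(1/9493) = 9*(-1/6288) + 3677/863 = -3/2096 + 3677/863 = 7704403/1808848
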